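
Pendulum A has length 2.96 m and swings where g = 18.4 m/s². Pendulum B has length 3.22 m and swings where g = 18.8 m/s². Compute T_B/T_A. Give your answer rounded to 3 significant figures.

T = 2π√(L/g), so T_B/T_A = √((L_B/g_B)/(L_A/g_A)) = √((3.22/18.8)/(2.96/18.4)) = 1.03.

1.03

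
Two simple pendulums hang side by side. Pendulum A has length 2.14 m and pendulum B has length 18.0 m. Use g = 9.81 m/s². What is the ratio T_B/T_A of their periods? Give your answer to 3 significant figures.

2.90

T ∝ √L, so T_B/T_A = √(L_B/L_A) = √(18.0/2.14) = 2.90.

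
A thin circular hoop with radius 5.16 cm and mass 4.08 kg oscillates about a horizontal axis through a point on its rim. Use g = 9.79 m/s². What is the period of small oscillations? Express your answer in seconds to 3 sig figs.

0.645 s

I_cm = mr² = 0.01086 kg·m². The pivot is at distance d = 0.0516 m from the centre of mass.
By the parallel-axis theorem, I = I_cm + md² = 0.01086 + 0.01086 = 0.02173 kg·m².
T = 2π√(I/(mgd)) = 2π√(0.02173/(4.08 × 9.79 × 0.0516)) = 0.645 s.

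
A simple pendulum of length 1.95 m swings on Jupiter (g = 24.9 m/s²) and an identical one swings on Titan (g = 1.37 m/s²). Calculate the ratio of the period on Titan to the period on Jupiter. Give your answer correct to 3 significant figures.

T ∝ 1/√g, so T₂/T₁ = √(g₁/g₂) = √(24.9/1.37) = 4.26.

4.26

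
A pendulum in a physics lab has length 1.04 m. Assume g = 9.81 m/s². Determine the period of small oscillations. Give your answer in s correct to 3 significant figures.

T = 2π√(L/g) = 2π√(1.04/9.81) = 2π × 0.3256 = 2.05 s.

2.05 s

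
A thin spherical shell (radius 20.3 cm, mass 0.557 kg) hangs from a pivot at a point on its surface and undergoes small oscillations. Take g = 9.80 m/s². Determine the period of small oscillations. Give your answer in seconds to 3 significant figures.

I_cm = (2/3)mr² = 0.01530 kg·m². The pivot is at distance d = 0.203 m from the centre of mass.
By the parallel-axis theorem, I = I_cm + md² = 0.01530 + 0.02295 = 0.03826 kg·m².
T = 2π√(I/(mgd)) = 2π√(0.03826/(0.557 × 9.80 × 0.203)) = 1.17 s.

1.17 s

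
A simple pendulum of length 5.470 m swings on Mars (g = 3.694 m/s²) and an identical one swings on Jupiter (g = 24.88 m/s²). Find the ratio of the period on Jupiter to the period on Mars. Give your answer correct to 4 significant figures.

T ∝ 1/√g, so T₂/T₁ = √(g₁/g₂) = √(3.694/24.88) = 0.3853.

0.3853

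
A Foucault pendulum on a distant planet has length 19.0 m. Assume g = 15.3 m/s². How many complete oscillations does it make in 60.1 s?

T = 2π√(L/g) = 2π√(19.0/15.3) = 7.002 s.
Number of complete oscillations = ⌊60.1/7.002⌋ = ⌊8.583⌋ = 8.

8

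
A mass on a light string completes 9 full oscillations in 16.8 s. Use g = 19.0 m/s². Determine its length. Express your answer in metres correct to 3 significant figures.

1.68 m

T = 16.8/9 = 1.867 s.
From T = 2π√(L/g), L = gT²/(4π²) = 19.0 × 1.867²/(4π²) = 1.68 m.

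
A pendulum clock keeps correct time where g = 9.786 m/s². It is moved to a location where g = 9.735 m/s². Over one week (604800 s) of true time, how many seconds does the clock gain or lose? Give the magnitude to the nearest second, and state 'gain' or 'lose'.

The clock's period scales as T ∝ 1/√g, so T'/T = √(9.786/9.735) = 1.00262.
In 604800 s of true time the clock registers 604800/1.00262 = 603222.0 s, so it loses 1578 s.

lose 1578 s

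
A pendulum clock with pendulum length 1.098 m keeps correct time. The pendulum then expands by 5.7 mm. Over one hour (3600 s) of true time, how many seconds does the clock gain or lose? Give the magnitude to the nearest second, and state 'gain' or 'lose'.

lose 9 s

T ∝ √L, so T'/T = √(1.10370/1.098) = 1.00259.
In 3600 s of true time the clock registers 3600/1.00259 = 3590.7 s, so it loses 9 s.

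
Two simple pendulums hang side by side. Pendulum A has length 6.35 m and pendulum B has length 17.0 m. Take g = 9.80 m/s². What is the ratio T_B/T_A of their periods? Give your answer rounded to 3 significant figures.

1.64

T ∝ √L, so T_B/T_A = √(L_B/L_A) = √(17.0/6.35) = 1.64.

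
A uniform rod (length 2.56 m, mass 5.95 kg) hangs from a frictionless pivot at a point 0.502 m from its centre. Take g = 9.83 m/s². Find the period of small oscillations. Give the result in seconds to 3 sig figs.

2.53 s

For a physical pendulum T = 2π√(I/(mgd)), with d = 0.5020 m from pivot to centre of mass.
I_cm = mL²/12 = 5.95 × 2.56²/12 = 3.249 kg·m²; I = I_cm + md² = 3.249 + 5.95 × 0.5020² = 4.749 kg·m².
T = 2π√(4.749/(5.95 × 9.83 × 0.5020)) = 2.53 s.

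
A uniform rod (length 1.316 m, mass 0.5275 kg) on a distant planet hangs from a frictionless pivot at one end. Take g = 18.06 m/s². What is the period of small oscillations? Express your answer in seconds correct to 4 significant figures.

1.385 s

For a physical pendulum T = 2π√(I/(mgd)), with d = 0.65800 m from pivot to centre of mass.
I_cm = mL²/12 = 0.5275 × 1.316²/12 = 0.076130 kg·m²; I = I_cm + md² = 0.076130 + 0.5275 × 0.65800² = 0.30452 kg·m².
T = 2π√(0.30452/(0.5275 × 18.06 × 0.65800)) = 1.385 s.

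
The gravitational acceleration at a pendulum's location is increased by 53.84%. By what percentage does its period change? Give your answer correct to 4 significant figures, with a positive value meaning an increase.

-19.38%

T ∝ 1/√g, so T'/T = 1/√(1.5384) = 0.80624.
Percentage change in T = (0.80624 − 1) × 100% = -19.38%.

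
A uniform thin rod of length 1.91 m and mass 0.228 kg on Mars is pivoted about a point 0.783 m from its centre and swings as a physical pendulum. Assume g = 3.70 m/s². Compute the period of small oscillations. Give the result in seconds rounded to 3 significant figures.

For a physical pendulum T = 2π√(I/(mgd)), with d = 0.7830 m from pivot to centre of mass.
I_cm = mL²/12 = 0.228 × 1.91²/12 = 0.06931 kg·m²; I = I_cm + md² = 0.06931 + 0.228 × 0.7830² = 0.2091 kg·m².
T = 2π√(0.2091/(0.228 × 3.70 × 0.7830)) = 3.54 s.

3.54 s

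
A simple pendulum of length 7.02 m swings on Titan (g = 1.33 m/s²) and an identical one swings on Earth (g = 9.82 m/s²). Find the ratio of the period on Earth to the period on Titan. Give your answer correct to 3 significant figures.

0.368

T ∝ 1/√g, so T₂/T₁ = √(g₁/g₂) = √(1.33/9.82) = 0.368.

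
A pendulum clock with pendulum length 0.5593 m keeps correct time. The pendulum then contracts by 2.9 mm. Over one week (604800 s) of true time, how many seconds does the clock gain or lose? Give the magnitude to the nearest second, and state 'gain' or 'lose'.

T ∝ √L, so T'/T = √(0.55640/0.5593) = 0.997404.
In 604800 s of true time the clock registers 604800/0.997404 = 606374.1 s, so it gains 1574 s.

gain 1574 s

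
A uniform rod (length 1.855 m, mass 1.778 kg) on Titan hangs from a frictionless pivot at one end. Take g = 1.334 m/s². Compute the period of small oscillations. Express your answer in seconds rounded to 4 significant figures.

6.050 s

For a physical pendulum T = 2π√(I/(mgd)), with d = 0.92750 m from pivot to centre of mass.
I_cm = mL²/12 = 1.778 × 1.855²/12 = 0.50985 kg·m²; I = I_cm + md² = 0.50985 + 1.778 × 0.92750² = 2.0394 kg·m².
T = 2π√(2.0394/(1.778 × 1.334 × 0.92750)) = 6.050 s.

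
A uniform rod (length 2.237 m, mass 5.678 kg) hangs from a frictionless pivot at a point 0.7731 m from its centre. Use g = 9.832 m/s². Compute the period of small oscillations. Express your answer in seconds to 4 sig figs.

For a physical pendulum T = 2π√(I/(mgd)), with d = 0.77310 m from pivot to centre of mass.
I_cm = mL²/12 = 5.678 × 2.237²/12 = 2.3678 kg·m²; I = I_cm + md² = 2.3678 + 5.678 × 0.77310² = 5.7615 kg·m².
T = 2π√(5.7615/(5.678 × 9.832 × 0.77310)) = 2.296 s.

2.296 s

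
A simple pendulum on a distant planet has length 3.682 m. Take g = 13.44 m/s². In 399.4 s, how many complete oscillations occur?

T = 2π√(L/g) = 2π√(3.682/13.44) = 3.2887 s.
Number of complete oscillations = ⌊399.4/3.2887⌋ = ⌊121.45⌋ = 121.

121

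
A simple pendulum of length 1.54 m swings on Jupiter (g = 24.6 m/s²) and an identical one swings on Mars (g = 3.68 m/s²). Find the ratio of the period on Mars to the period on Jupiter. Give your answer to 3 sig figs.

T ∝ 1/√g, so T₂/T₁ = √(g₁/g₂) = √(24.6/3.68) = 2.59.

2.59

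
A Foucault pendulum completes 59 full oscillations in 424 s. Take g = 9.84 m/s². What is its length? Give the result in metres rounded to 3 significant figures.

T = 424/59 = 7.186 s.
From T = 2π√(L/g), L = gT²/(4π²) = 9.84 × 7.186²/(4π²) = 12.9 m.

12.9 m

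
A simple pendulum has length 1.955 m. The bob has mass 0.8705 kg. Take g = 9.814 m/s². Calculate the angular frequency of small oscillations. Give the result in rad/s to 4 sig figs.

2.241 rad/s

ω = √(g/L) = √(9.814/1.955) = 2.241 rad/s.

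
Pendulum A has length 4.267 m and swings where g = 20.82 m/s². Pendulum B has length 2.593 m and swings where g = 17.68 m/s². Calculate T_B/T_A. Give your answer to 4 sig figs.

0.8459

T = 2π√(L/g), so T_B/T_A = √((L_B/g_B)/(L_A/g_A)) = √((2.593/17.68)/(4.267/20.82)) = 0.8459.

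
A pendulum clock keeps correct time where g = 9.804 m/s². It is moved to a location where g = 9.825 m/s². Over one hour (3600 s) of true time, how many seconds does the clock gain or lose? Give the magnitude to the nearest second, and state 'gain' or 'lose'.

gain 4 s

The clock's period scales as T ∝ 1/√g, so T'/T = √(9.804/9.825) = 0.998931.
In 3600 s of true time the clock registers 3600/0.998931 = 3603.9 s, so it gains 4 s.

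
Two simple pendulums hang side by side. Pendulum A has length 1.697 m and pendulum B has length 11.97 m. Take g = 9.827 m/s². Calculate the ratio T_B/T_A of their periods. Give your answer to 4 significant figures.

2.656

T ∝ √L, so T_B/T_A = √(L_B/L_A) = √(11.97/1.697) = 2.656.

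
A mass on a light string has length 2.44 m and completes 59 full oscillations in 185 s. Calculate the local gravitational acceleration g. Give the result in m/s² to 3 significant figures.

T = 185/59 = 3.136 s.
From T = 2π√(L/g), g = 4π²L/T² = 4π² × 2.44/3.136² = 9.80 m/s².

9.80 m/s²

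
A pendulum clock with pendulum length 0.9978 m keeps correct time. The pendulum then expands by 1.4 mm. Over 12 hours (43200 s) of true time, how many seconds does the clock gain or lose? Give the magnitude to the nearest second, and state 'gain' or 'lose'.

T ∝ √L, so T'/T = √(0.99920/0.9978) = 1.00070.
In 43200 s of true time the clock registers 43200/1.00070 = 43169.7 s, so it loses 30 s.

lose 30 s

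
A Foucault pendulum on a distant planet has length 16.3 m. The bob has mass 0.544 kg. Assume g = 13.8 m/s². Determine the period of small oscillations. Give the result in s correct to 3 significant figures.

6.83 s

T = 2π√(L/g) = 2π√(16.3/13.8) = 2π × 1.087 = 6.83 s.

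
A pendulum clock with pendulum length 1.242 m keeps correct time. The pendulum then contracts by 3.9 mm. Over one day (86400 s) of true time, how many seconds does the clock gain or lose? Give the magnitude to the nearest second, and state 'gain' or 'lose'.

T ∝ √L, so T'/T = √(1.23810/1.242) = 0.998429.
In 86400 s of true time the clock registers 86400/0.998429 = 86536.0 s, so it gains 136 s.

gain 136 s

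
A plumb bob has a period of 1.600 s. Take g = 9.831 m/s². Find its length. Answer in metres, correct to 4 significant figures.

From T = 2π√(L/g), L = gT²/(4π²) = 9.831 × 1.6000²/(4π²) = 0.6375 m.

0.6375 m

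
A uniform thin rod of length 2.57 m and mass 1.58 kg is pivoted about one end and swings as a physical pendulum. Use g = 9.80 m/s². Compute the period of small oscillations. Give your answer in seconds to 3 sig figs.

2.63 s

For a physical pendulum T = 2π√(I/(mgd)), with d = 1.285 m from pivot to centre of mass.
I_cm = mL²/12 = 1.58 × 2.57²/12 = 0.8696 kg·m²; I = I_cm + md² = 0.8696 + 1.58 × 1.285² = 3.479 kg·m².
T = 2π√(3.479/(1.58 × 9.80 × 1.285)) = 2.63 s.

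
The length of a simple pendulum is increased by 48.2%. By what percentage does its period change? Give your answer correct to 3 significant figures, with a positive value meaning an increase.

21.7%

T ∝ √L, so T'/T = √(1.482) = 1.217.
Percentage change in T = (1.217 − 1) × 100% = 21.7%.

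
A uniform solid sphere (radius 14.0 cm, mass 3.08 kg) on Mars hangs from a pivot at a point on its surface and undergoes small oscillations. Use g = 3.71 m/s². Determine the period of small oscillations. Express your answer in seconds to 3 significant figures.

1.44 s

I_cm = (2/5)mr² = 0.02415 kg·m². The pivot is at distance d = 0.140 m from the centre of mass.
By the parallel-axis theorem, I = I_cm + md² = 0.02415 + 0.06037 = 0.08452 kg·m².
T = 2π√(I/(mgd)) = 2π√(0.08452/(3.08 × 3.71 × 0.140)) = 1.44 s.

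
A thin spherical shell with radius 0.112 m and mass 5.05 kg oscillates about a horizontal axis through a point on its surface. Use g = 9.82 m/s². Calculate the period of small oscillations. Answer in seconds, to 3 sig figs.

I_cm = (2/3)mr² = 0.04223 kg·m². The pivot is at distance d = 0.112 m from the centre of mass.
By the parallel-axis theorem, I = I_cm + md² = 0.04223 + 0.06335 = 0.1056 kg·m².
T = 2π√(I/(mgd)) = 2π√(0.1056/(5.05 × 9.82 × 0.112)) = 0.866 s.

0.866 s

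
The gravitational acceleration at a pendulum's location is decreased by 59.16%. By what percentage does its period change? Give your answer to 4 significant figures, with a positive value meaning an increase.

56.48%

T ∝ 1/√g, so T'/T = 1/√(0.40840) = 1.5648.
Percentage change in T = (1.5648 − 1) × 100% = 56.48%.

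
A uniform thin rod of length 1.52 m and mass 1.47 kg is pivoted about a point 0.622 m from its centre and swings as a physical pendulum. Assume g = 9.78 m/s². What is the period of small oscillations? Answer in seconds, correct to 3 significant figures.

For a physical pendulum T = 2π√(I/(mgd)), with d = 0.6220 m from pivot to centre of mass.
I_cm = mL²/12 = 1.47 × 1.52²/12 = 0.2830 kg·m²; I = I_cm + md² = 0.2830 + 1.47 × 0.6220² = 0.8517 kg·m².
T = 2π√(0.8517/(1.47 × 9.78 × 0.6220)) = 1.94 s.

1.94 s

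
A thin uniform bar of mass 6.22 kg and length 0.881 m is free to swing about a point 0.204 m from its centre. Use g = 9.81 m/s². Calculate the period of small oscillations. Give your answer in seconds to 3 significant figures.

For a physical pendulum T = 2π√(I/(mgd)), with d = 0.2040 m from pivot to centre of mass.
I_cm = mL²/12 = 6.22 × 0.881²/12 = 0.4023 kg·m²; I = I_cm + md² = 0.4023 + 6.22 × 0.2040² = 0.6612 kg·m².
T = 2π√(0.6612/(6.22 × 9.81 × 0.2040)) = 1.45 s.

1.45 s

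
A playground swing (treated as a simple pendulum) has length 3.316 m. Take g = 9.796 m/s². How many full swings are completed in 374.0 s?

102

T = 2π√(L/g) = 2π√(3.316/9.796) = 3.6556 s.
Number of complete oscillations = ⌊374.0/3.6556⌋ = ⌊102.31⌋ = 102.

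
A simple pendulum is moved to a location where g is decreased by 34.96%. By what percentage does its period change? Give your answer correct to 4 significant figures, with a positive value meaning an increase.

24.00%

T ∝ 1/√g, so T'/T = 1/√(0.65040) = 1.2400.
Percentage change in T = (1.2400 − 1) × 100% = 24.00%.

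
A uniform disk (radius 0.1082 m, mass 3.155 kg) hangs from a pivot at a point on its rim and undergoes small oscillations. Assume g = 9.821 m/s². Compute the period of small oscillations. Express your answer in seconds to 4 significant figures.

I_cm = ½mr² = 0.018468 kg·m². The pivot is at distance d = 0.1082 m from the centre of mass.
By the parallel-axis theorem, I = I_cm + md² = 0.018468 + 0.036936 = 0.055405 kg·m².
T = 2π√(I/(mgd)) = 2π√(0.055405/(3.155 × 9.821 × 0.1082)) = 0.8077 s.

0.8077 s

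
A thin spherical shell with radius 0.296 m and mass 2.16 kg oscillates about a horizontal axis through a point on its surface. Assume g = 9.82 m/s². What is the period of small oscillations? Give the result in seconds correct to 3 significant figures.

I_cm = (2/3)mr² = 0.1262 kg·m². The pivot is at distance d = 0.296 m from the centre of mass.
By the parallel-axis theorem, I = I_cm + md² = 0.1262 + 0.1893 = 0.3154 kg·m².
T = 2π√(I/(mgd)) = 2π√(0.3154/(2.16 × 9.82 × 0.296)) = 1.41 s.

1.41 s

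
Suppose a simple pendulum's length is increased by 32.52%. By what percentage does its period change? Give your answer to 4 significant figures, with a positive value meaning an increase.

15.12%

T ∝ √L, so T'/T = √(1.3252) = 1.1512.
Percentage change in T = (1.1512 − 1) × 100% = 15.12%.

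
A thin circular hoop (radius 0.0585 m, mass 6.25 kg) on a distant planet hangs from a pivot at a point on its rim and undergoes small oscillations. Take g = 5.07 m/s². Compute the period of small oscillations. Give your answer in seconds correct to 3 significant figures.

I_cm = mr² = 0.02139 kg·m². The pivot is at distance d = 0.0585 m from the centre of mass.
By the parallel-axis theorem, I = I_cm + md² = 0.02139 + 0.02139 = 0.04278 kg·m².
T = 2π√(I/(mgd)) = 2π√(0.04278/(6.25 × 5.07 × 0.0585)) = 0.954 s.

0.954 s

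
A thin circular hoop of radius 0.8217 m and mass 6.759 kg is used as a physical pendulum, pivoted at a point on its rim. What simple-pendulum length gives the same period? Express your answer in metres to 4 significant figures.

1.643 m

The equivalent simple-pendulum length is L_eq = I/(md), where I is about the pivot and d = 0.82170 m.
I_cm = mR² = 4.5636 kg·m², so I = I_cm + md² = 4.5636 + 4.5636 = 9.1272 kg·m².
L_eq = 9.1272/(6.759 × 0.82170) = 1.643 m.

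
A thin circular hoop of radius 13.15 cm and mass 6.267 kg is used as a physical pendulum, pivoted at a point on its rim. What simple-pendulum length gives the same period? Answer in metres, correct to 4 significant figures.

0.2630 m

The equivalent simple-pendulum length is L_eq = I/(md), where I is about the pivot and d = 0.13150 m.
I_cm = mR² = 0.10837 kg·m², so I = I_cm + md² = 0.10837 + 0.10837 = 0.21674 kg·m².
L_eq = 0.21674/(6.267 × 0.13150) = 0.2630 m.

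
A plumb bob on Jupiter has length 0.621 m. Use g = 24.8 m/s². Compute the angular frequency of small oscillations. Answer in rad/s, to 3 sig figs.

ω = √(g/L) = √(24.8/0.621) = 6.32 rad/s.

6.32 rad/s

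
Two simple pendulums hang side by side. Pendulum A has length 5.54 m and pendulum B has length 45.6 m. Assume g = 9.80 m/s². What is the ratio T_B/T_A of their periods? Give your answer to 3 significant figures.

2.87

T ∝ √L, so T_B/T_A = √(L_B/L_A) = √(45.6/5.54) = 2.87.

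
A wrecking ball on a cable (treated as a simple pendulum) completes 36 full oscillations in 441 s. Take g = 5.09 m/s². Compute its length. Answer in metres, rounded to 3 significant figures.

19.3 m

T = 441/36 = 12.25 s.
From T = 2π√(L/g), L = gT²/(4π²) = 5.09 × 12.25²/(4π²) = 19.3 m.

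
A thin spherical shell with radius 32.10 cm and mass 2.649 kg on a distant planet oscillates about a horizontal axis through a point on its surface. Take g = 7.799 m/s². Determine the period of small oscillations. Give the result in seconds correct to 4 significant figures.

1.646 s

I_cm = (2/3)mr² = 0.18197 kg·m². The pivot is at distance d = 0.3210 m from the centre of mass.
By the parallel-axis theorem, I = I_cm + md² = 0.18197 + 0.27296 = 0.45493 kg·m².
T = 2π√(I/(mgd)) = 2π√(0.45493/(2.649 × 7.799 × 0.3210)) = 1.646 s.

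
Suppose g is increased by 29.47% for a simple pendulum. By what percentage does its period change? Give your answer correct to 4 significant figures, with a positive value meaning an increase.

T ∝ 1/√g, so T'/T = 1/√(1.2947) = 0.87885.
Percentage change in T = (0.87885 − 1) × 100% = -12.11%.

-12.11%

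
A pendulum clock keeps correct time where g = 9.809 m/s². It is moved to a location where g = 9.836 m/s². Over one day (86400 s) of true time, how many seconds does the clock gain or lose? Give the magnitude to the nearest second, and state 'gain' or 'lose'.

The clock's period scales as T ∝ 1/√g, so T'/T = √(9.809/9.836) = 0.998627.
In 86400 s of true time the clock registers 86400/0.998627 = 86518.8 s, so it gains 119 s.

gain 119 s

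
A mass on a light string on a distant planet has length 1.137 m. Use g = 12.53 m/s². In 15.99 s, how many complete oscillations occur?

T = 2π√(L/g) = 2π√(1.137/12.53) = 1.8927 s.
Number of complete oscillations = ⌊15.99/1.8927⌋ = ⌊8.4482⌋ = 8.

8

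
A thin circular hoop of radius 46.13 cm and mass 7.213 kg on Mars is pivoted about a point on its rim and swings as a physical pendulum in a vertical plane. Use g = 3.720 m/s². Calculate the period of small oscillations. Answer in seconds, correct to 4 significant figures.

3.129 s

I_cm = mr² = 1.5349 kg·m². The pivot is at distance d = 0.4613 m from the centre of mass.
By the parallel-axis theorem, I = I_cm + md² = 1.5349 + 1.5349 = 3.0698 kg·m².
T = 2π√(I/(mgd)) = 2π√(3.0698/(7.213 × 3.720 × 0.4613)) = 3.129 s.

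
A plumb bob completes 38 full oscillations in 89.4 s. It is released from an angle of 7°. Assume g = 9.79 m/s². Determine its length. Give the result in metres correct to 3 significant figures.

T = 89.4/38 = 2.353 s.
From T = 2π√(L/g), L = gT²/(4π²) = 9.79 × 2.353²/(4π²) = 1.37 m.

1.37 m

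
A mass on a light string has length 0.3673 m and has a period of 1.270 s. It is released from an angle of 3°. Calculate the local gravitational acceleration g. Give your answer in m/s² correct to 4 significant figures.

From T = 2π√(L/g), g = 4π²L/T² = 4π² × 0.3673/1.2700² = 8.990 m/s².

8.990 m/s²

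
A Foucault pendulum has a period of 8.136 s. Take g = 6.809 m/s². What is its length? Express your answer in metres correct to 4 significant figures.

From T = 2π√(L/g), L = gT²/(4π²) = 6.809 × 8.1360²/(4π²) = 11.42 m.

11.42 m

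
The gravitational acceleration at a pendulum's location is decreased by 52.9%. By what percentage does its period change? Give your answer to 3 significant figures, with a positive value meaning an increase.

45.7%

T ∝ 1/√g, so T'/T = 1/√(0.4710) = 1.457.
Percentage change in T = (1.457 − 1) × 100% = 45.7%.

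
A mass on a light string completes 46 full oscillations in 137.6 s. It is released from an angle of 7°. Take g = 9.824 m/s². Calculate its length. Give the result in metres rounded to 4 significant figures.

T = 137.6/46 = 2.9913 s.
From T = 2π√(L/g), L = gT²/(4π²) = 9.824 × 2.9913²/(4π²) = 2.227 m.

2.227 m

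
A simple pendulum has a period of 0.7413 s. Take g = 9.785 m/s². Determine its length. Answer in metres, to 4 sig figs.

From T = 2π√(L/g), L = gT²/(4π²) = 9.785 × 0.74130²/(4π²) = 0.1362 m.

0.1362 m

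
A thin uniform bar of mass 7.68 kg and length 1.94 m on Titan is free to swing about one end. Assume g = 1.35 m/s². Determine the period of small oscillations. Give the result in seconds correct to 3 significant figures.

6.15 s

For a physical pendulum T = 2π√(I/(mgd)), with d = 0.9700 m from pivot to centre of mass.
I_cm = mL²/12 = 7.68 × 1.94²/12 = 2.409 kg·m²; I = I_cm + md² = 2.409 + 7.68 × 0.9700² = 9.635 kg·m².
T = 2π√(9.635/(7.68 × 1.35 × 0.9700)) = 6.15 s.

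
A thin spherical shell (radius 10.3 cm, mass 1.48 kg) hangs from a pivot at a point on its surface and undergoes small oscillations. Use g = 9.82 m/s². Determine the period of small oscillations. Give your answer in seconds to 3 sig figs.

0.831 s

I_cm = (2/3)mr² = 0.01047 kg·m². The pivot is at distance d = 0.103 m from the centre of mass.
By the parallel-axis theorem, I = I_cm + md² = 0.01047 + 0.01570 = 0.02617 kg·m².
T = 2π√(I/(mgd)) = 2π√(0.02617/(1.48 × 9.82 × 0.103)) = 0.831 s.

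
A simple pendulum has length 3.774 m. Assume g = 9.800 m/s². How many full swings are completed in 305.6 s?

78

T = 2π√(L/g) = 2π√(3.774/9.800) = 3.8991 s.
Number of complete oscillations = ⌊305.6/3.8991⌋ = ⌊78.376⌋ = 78.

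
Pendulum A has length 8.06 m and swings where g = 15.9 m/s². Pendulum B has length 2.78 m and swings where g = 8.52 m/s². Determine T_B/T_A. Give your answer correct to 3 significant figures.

T = 2π√(L/g), so T_B/T_A = √((L_B/g_B)/(L_A/g_A)) = √((2.78/8.52)/(8.06/15.9)) = 0.802.

0.802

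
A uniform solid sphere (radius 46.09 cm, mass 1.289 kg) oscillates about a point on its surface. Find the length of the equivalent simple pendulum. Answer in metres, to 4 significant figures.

0.6453 m

The equivalent simple-pendulum length is L_eq = I/(md), where I is about the pivot and d = 0.46090 m.
I_cm = (2/5)mR² = 0.10953 kg·m², so I = I_cm + md² = 0.10953 + 0.27382 = 0.38335 kg·m².
L_eq = 0.38335/(1.289 × 0.46090) = 0.6453 m.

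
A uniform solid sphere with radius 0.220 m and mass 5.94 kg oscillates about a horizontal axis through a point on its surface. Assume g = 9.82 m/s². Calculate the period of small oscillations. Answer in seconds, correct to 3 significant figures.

1.11 s

I_cm = (2/5)mr² = 0.1150 kg·m². The pivot is at distance d = 0.220 m from the centre of mass.
By the parallel-axis theorem, I = I_cm + md² = 0.1150 + 0.2875 = 0.4025 kg·m².
T = 2π√(I/(mgd)) = 2π√(0.4025/(5.94 × 9.82 × 0.220)) = 1.11 s.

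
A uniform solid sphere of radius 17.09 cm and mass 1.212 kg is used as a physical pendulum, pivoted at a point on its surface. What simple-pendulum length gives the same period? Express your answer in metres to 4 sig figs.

0.2393 m

The equivalent simple-pendulum length is L_eq = I/(md), where I is about the pivot and d = 0.17090 m.
I_cm = (2/5)mR² = 0.014159 kg·m², so I = I_cm + md² = 0.014159 + 0.035399 = 0.049558 kg·m².
L_eq = 0.049558/(1.212 × 0.17090) = 0.2393 m.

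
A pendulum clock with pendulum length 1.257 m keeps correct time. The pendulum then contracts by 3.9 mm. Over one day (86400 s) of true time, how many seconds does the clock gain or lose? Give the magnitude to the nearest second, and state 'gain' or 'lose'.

T ∝ √L, so T'/T = √(1.25310/1.257) = 0.998447.
In 86400 s of true time the clock registers 86400/0.998447 = 86534.3 s, so it gains 134 s.

gain 134 s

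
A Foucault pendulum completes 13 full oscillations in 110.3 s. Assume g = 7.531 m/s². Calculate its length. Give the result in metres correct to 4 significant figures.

13.73 m

T = 110.3/13 = 8.4846 s.
From T = 2π√(L/g), L = gT²/(4π²) = 7.531 × 8.4846²/(4π²) = 13.73 m.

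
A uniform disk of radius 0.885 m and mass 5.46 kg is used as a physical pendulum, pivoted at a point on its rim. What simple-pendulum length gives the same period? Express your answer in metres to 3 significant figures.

1.33 m

The equivalent simple-pendulum length is L_eq = I/(md), where I is about the pivot and d = 0.8850 m.
I_cm = ½mR² = 2.138 kg·m², so I = I_cm + md² = 2.138 + 4.276 = 6.415 kg·m².
L_eq = 6.415/(5.46 × 0.8850) = 1.33 m.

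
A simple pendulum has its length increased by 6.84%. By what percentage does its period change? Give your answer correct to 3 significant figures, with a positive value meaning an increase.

T ∝ √L, so T'/T = √(1.068) = 1.034.
Percentage change in T = (1.034 − 1) × 100% = 3.36%.

3.36%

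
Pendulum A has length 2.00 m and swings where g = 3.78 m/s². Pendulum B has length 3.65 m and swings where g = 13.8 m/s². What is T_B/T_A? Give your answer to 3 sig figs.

0.707

T = 2π√(L/g), so T_B/T_A = √((L_B/g_B)/(L_A/g_A)) = √((3.65/13.8)/(2.00/3.78)) = 0.707.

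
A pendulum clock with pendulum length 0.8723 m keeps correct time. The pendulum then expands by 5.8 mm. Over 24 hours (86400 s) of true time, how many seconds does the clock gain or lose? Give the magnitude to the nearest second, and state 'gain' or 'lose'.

T ∝ √L, so T'/T = √(0.87810/0.8723) = 1.00332.
In 86400 s of true time the clock registers 86400/1.00332 = 86114.2 s, so it loses 286 s.

lose 286 s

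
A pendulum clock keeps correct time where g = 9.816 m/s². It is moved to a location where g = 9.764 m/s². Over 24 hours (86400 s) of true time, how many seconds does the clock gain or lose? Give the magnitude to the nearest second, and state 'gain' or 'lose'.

The clock's period scales as T ∝ 1/√g, so T'/T = √(9.816/9.764) = 1.00266.
In 86400 s of true time the clock registers 86400/1.00266 = 86170.8 s, so it loses 229 s.

lose 229 s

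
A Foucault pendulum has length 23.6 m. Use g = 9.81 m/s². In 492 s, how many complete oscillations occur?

T = 2π√(L/g) = 2π√(23.6/9.81) = 9.745 s.
Number of complete oscillations = ⌊492/9.745⌋ = ⌊50.49⌋ = 50.

50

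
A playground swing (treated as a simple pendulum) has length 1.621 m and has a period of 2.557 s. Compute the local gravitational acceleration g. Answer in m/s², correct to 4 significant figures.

From T = 2π√(L/g), g = 4π²L/T² = 4π² × 1.621/2.5570² = 9.788 m/s².

9.788 m/s²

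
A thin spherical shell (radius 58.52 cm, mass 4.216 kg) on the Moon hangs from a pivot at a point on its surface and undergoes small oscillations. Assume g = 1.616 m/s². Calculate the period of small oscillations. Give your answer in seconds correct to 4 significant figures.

4.881 s

I_cm = (2/3)mr² = 0.96254 kg·m². The pivot is at distance d = 0.5852 m from the centre of mass.
By the parallel-axis theorem, I = I_cm + md² = 0.96254 + 1.4438 = 2.4063 kg·m².
T = 2π√(I/(mgd)) = 2π√(2.4063/(4.216 × 1.616 × 0.5852)) = 4.881 s.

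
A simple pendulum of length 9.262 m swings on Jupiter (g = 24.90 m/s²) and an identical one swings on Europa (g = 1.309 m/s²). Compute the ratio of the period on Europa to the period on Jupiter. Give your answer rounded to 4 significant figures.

T ∝ 1/√g, so T₂/T₁ = √(g₁/g₂) = √(24.90/1.309) = 4.361.

4.361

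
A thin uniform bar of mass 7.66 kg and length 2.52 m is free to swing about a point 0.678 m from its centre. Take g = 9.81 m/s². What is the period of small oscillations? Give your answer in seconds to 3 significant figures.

For a physical pendulum T = 2π√(I/(mgd)), with d = 0.6780 m from pivot to centre of mass.
I_cm = mL²/12 = 7.66 × 2.52²/12 = 4.054 kg·m²; I = I_cm + md² = 4.054 + 7.66 × 0.6780² = 7.575 kg·m².
T = 2π√(7.575/(7.66 × 9.81 × 0.6780)) = 2.42 s.

2.42 s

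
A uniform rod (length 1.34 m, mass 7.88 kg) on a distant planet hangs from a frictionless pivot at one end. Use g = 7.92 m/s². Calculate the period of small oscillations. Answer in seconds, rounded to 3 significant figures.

2.11 s

For a physical pendulum T = 2π√(I/(mgd)), with d = 0.6700 m from pivot to centre of mass.
I_cm = mL²/12 = 7.88 × 1.34²/12 = 1.179 kg·m²; I = I_cm + md² = 1.179 + 7.88 × 0.6700² = 4.716 kg·m².
T = 2π√(4.716/(7.88 × 7.92 × 0.6700)) = 2.11 s.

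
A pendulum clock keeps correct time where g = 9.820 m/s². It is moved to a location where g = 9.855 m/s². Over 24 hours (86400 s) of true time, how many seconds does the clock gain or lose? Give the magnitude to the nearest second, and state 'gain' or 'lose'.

The clock's period scales as T ∝ 1/√g, so T'/T = √(9.820/9.855) = 0.998223.
In 86400 s of true time the clock registers 86400/0.998223 = 86553.8 s, so it gains 154 s.

gain 154 s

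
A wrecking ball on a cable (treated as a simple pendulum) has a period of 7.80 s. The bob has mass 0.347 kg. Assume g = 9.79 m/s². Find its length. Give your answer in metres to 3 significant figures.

From T = 2π√(L/g), L = gT²/(4π²) = 9.79 × 7.800²/(4π²) = 15.1 m.

15.1 m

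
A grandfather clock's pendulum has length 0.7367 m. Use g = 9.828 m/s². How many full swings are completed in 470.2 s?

273

T = 2π√(L/g) = 2π√(0.7367/9.828) = 1.7203 s.
Number of complete oscillations = ⌊470.2/1.7203⌋ = ⌊273.33⌋ = 273.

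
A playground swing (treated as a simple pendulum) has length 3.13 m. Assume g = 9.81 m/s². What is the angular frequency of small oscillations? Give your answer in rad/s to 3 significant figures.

ω = √(g/L) = √(9.81/3.13) = 1.77 rad/s.

1.77 rad/s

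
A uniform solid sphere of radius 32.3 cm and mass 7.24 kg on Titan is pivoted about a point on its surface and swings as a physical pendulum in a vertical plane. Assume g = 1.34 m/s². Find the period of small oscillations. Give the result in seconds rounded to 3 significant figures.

I_cm = (2/5)mr² = 0.3021 kg·m². The pivot is at distance d = 0.323 m from the centre of mass.
By the parallel-axis theorem, I = I_cm + md² = 0.3021 + 0.7553 = 1.057 kg·m².
T = 2π√(I/(mgd)) = 2π√(1.057/(7.24 × 1.34 × 0.323)) = 3.65 s.

3.65 s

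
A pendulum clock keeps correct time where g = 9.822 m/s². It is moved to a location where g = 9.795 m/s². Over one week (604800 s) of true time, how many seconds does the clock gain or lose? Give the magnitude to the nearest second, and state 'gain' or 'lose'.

lose 832 s

The clock's period scales as T ∝ 1/√g, so T'/T = √(9.822/9.795) = 1.00138.
In 604800 s of true time the clock registers 604800/1.00138 = 603968.2 s, so it loses 832 s.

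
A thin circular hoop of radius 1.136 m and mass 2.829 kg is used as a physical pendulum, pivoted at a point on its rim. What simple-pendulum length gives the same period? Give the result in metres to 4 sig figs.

The equivalent simple-pendulum length is L_eq = I/(md), where I is about the pivot and d = 1.1360 m.
I_cm = mR² = 3.6508 kg·m², so I = I_cm + md² = 3.6508 + 3.6508 = 7.3016 kg·m².
L_eq = 7.3016/(2.829 × 1.1360) = 2.272 m.

2.272 m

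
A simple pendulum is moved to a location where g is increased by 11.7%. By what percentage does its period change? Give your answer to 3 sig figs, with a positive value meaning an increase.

T ∝ 1/√g, so T'/T = 1/√(1.117) = 0.9462.
Percentage change in T = (0.9462 − 1) × 100% = -5.38%.

-5.38%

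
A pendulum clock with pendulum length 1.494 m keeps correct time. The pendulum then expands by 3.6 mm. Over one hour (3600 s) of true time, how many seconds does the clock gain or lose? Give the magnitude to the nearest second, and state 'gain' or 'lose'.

T ∝ √L, so T'/T = √(1.49760/1.494) = 1.00120.
In 3600 s of true time the clock registers 3600/1.00120 = 3595.7 s, so it loses 4 s.

lose 4 s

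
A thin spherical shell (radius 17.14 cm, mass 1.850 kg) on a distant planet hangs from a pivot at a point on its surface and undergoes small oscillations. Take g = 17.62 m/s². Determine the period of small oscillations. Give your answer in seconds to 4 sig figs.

0.8000 s

I_cm = (2/3)mr² = 0.036233 kg·m². The pivot is at distance d = 0.1714 m from the centre of mass.
By the parallel-axis theorem, I = I_cm + md² = 0.036233 + 0.054349 = 0.090582 kg·m².
T = 2π√(I/(mgd)) = 2π√(0.090582/(1.850 × 17.62 × 0.1714)) = 0.8000 s.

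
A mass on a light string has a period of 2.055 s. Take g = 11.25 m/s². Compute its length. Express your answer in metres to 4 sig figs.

1.203 m

From T = 2π√(L/g), L = gT²/(4π²) = 11.25 × 2.0550²/(4π²) = 1.203 m.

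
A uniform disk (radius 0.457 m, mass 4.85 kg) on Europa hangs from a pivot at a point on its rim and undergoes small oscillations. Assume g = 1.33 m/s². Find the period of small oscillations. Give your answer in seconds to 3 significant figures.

4.51 s

I_cm = ½mr² = 0.5065 kg·m². The pivot is at distance d = 0.457 m from the centre of mass.
By the parallel-axis theorem, I = I_cm + md² = 0.5065 + 1.013 = 1.519 kg·m².
T = 2π√(I/(mgd)) = 2π√(1.519/(4.85 × 1.33 × 0.457)) = 4.51 s.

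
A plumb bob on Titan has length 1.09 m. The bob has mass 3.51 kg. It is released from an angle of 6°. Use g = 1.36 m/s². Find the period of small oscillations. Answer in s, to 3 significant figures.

5.63 s

T = 2π√(L/g) = 2π√(1.09/1.36) = 2π × 0.8952 = 5.63 s.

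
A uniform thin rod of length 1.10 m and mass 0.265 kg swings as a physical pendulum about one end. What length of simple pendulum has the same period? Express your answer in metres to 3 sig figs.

0.733 m

The equivalent simple-pendulum length is L_eq = I/(md), where I is about the pivot and d = 0.5500 m.
I_cm = (1/12)mL² = 0.02672 kg·m², so I = I_cm + md² = 0.02672 + 0.08016 = 0.1069 kg·m².
L_eq = 0.1069/(0.265 × 0.5500) = 0.733 m.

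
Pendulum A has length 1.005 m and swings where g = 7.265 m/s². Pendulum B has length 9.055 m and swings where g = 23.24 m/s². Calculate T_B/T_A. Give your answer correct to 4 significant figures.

T = 2π√(L/g), so T_B/T_A = √((L_B/g_B)/(L_A/g_A)) = √((9.055/23.24)/(1.005/7.265)) = 1.678.

1.678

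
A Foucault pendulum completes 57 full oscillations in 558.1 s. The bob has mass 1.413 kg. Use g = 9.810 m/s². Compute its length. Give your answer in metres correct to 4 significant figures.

23.82 m

T = 558.1/57 = 9.7912 s.
From T = 2π√(L/g), L = gT²/(4π²) = 9.810 × 9.7912²/(4π²) = 23.82 m.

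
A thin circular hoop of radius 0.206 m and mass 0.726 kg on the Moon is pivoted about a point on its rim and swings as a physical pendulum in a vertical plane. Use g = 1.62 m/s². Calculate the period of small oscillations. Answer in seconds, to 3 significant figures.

I_cm = mr² = 0.03081 kg·m². The pivot is at distance d = 0.206 m from the centre of mass.
By the parallel-axis theorem, I = I_cm + md² = 0.03081 + 0.03081 = 0.06162 kg·m².
T = 2π√(I/(mgd)) = 2π√(0.06162/(0.726 × 1.62 × 0.206)) = 3.17 s.

3.17 s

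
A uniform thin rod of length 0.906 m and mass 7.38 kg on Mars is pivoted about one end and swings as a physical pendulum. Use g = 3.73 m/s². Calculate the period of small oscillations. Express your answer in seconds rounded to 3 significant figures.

For a physical pendulum T = 2π√(I/(mgd)), with d = 0.4530 m from pivot to centre of mass.
I_cm = mL²/12 = 7.38 × 0.906²/12 = 0.5048 kg·m²; I = I_cm + md² = 0.5048 + 7.38 × 0.4530² = 2.019 kg·m².
T = 2π√(2.019/(7.38 × 3.73 × 0.4530)) = 2.53 s.

2.53 s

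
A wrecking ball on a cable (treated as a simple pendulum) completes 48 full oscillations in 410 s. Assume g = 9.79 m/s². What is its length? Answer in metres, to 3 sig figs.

T = 410/48 = 8.542 s.
From T = 2π√(L/g), L = gT²/(4π²) = 9.79 × 8.542²/(4π²) = 18.1 m.

18.1 m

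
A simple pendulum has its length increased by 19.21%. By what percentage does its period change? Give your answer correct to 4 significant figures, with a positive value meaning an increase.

9.183%

T ∝ √L, so T'/T = √(1.1921) = 1.0918.
Percentage change in T = (1.0918 − 1) × 100% = 9.183%.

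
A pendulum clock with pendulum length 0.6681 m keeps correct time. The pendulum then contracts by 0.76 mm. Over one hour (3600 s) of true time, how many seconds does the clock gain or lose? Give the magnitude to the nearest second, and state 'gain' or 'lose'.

gain 2 s

T ∝ √L, so T'/T = √(0.66734/0.6681) = 0.999431.
In 3600 s of true time the clock registers 3600/0.999431 = 3602.0 s, so it gains 2 s.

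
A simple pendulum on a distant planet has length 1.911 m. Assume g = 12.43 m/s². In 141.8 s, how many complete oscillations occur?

57

T = 2π√(L/g) = 2π√(1.911/12.43) = 2.4636 s.
Number of complete oscillations = ⌊141.8/2.4636⌋ = ⌊57.557⌋ = 57.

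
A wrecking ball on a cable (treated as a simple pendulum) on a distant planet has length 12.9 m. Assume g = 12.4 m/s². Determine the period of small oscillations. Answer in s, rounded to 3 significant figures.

T = 2π√(L/g) = 2π√(12.9/12.4) = 2π × 1.020 = 6.41 s.

6.41 s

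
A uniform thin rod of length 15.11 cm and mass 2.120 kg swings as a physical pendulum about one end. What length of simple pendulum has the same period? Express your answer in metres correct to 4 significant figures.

The equivalent simple-pendulum length is L_eq = I/(md), where I is about the pivot and d = 0.075550 m.
I_cm = (1/12)mL² = 0.0040335 kg·m², so I = I_cm + md² = 0.0040335 + 0.012101 = 0.016134 kg·m².
L_eq = 0.016134/(2.120 × 0.075550) = 0.1007 m.

0.1007 m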